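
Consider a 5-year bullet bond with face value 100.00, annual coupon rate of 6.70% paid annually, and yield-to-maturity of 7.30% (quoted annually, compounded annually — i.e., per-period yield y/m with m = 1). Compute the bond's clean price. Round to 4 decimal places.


Answer: Price = 97.5595

Derivation:
Coupon per period c = face * coupon_rate / m = 6.700000
Periods per year m = 1; per-period yield y/m = 0.073000
Number of cashflows N = 5
Cashflows (t years, CF_t, discount factor 1/(1+y/m)^(m*t), PV):
  t = 1.0000: CF_t = 6.700000, DF = 0.931966, PV = 6.244175
  t = 2.0000: CF_t = 6.700000, DF = 0.868561, PV = 5.819362
  t = 3.0000: CF_t = 6.700000, DF = 0.809470, PV = 5.423450
  t = 4.0000: CF_t = 6.700000, DF = 0.754399, PV = 5.054473
  t = 5.0000: CF_t = 106.700000, DF = 0.703075, PV = 75.018057
Price P = sum_t PV_t = 97.559517


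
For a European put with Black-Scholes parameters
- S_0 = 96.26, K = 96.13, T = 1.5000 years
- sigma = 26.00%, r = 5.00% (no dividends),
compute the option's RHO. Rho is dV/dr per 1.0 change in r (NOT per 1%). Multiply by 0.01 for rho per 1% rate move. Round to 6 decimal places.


Answer: Rho = -62.593500

Derivation:
d1 = 0.3989886596; d2 = 0.0805549931
phi(d1) = 0.3684189606; exp(-qT) = 1.0000000000; exp(-rT) = 0.9277434863
N(-d2) = 0.4678979301
Rho = -K*T*exp(-rT)*N(-d2) = -96.1300 * 1.5000 * 0.9277434863 * 0.4678979301 = -62.593500


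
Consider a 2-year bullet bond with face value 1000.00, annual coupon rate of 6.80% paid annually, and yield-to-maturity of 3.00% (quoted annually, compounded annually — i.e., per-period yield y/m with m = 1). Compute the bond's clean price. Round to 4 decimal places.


Coupon per period c = face * coupon_rate / m = 68.000000
Periods per year m = 1; per-period yield y/m = 0.030000
Number of cashflows N = 2
Cashflows (t years, CF_t, discount factor 1/(1+y/m)^(m*t), PV):
  t = 1.0000: CF_t = 68.000000, DF = 0.970874, PV = 66.019417
  t = 2.0000: CF_t = 1068.000000, DF = 0.942596, PV = 1006.692431
Price P = sum_t PV_t = 1072.711848

Answer: Price = 1072.7118


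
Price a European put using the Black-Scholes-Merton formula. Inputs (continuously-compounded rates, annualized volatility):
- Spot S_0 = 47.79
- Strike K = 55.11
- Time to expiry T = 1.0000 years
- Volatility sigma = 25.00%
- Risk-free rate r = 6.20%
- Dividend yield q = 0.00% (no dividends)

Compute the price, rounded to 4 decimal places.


d1 = (ln(S/K) + (r - q + 0.5*sigma^2) * T) / (sigma * sqrt(T)) = -0.19705910
d2 = d1 - sigma * sqrt(T) = -0.44705910
exp(-rT) = 0.93988289; exp(-qT) = 1.00000000
P = K * exp(-rT) * N(-d2) - S_0 * exp(-qT) * N(-d1)
N(-d1) = 0.57810936; N(-d2) = 0.67258381
P = 55.1100 * 0.93988289 * 0.67258381 - 47.7900 * 1.00000000 * 0.57810936 = 7.2099

Answer: Price = 7.2099


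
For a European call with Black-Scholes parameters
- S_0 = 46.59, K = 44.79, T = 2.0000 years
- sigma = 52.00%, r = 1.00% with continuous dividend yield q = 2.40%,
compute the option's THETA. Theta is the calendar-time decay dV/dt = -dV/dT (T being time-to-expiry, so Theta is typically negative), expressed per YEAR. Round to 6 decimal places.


d1 = 0.3831988772; d2 = -0.3521921752
phi(d1) = 0.3707010920; exp(-qT) = 0.9531337871; exp(-rT) = 0.9801986733
Theta = -S*exp(-qT)*phi(d1)*sigma/(2*sqrt(T)) - r*K*exp(-rT)*N(d2) + q*S*exp(-qT)*N(d1)
N(d1) = 0.6492138448; N(d2) = 0.3623470724; sqrt(T) = 1.4142135624
Term 1 = -46.5900 * 0.9531337871 * 0.3707010920 * 0.5200 / (2 * 1.4142135624) = -3.0264171603
Term 2 = -0.0100 * 44.7900 * 0.9801986733 * 0.3623470724 = -0.1590815924
Term 3 = 0.0240 * 46.5900 * 0.9531337871 * 0.6492138448 = 0.6919035993
Theta = -3.0264171603 + (-0.1590815924) + (0.6919035993) = -2.493595

Answer: Theta = -2.493595


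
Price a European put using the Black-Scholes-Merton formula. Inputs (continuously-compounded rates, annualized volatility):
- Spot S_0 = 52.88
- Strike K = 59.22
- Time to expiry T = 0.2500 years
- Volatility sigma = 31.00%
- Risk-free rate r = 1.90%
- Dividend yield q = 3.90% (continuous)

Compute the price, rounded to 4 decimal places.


Answer: Price = 7.6753

Derivation:
d1 = (ln(S/K) + (r - q + 0.5*sigma^2) * T) / (sigma * sqrt(T)) = -0.68530082
d2 = d1 - sigma * sqrt(T) = -0.84030082
exp(-rT) = 0.99526126; exp(-qT) = 0.99029738
P = K * exp(-rT) * N(-d2) - S_0 * exp(-qT) * N(-d1)
N(-d1) = 0.75342294; N(-d2) = 0.79963013
P = 59.2200 * 0.99526126 * 0.79963013 - 52.8800 * 0.99029738 * 0.75342294 = 7.6753


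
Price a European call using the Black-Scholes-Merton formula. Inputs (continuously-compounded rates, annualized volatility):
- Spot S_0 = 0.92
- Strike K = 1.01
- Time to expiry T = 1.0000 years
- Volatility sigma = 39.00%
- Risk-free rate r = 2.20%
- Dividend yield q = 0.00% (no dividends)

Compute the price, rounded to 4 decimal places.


d1 = (ln(S/K) + (r - q + 0.5*sigma^2) * T) / (sigma * sqrt(T)) = 0.01209759
d2 = d1 - sigma * sqrt(T) = -0.37790241
exp(-rT) = 0.97824024; exp(-qT) = 1.00000000
C = S_0 * exp(-qT) * N(d1) - K * exp(-rT) * N(d2)
N(d1) = 0.50482612; N(d2) = 0.35275155
C = 0.9200 * 1.00000000 * 0.50482612 - 1.0100 * 0.97824024 * 0.35275155 = 0.1159

Answer: Price = 0.1159


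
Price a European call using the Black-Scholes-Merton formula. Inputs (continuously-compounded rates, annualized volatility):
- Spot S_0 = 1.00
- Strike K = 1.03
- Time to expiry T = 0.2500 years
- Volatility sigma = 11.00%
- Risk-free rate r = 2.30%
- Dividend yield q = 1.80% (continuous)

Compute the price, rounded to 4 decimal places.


Answer: Price = 0.0107

Derivation:
d1 = (ln(S/K) + (r - q + 0.5*sigma^2) * T) / (sigma * sqrt(T)) = -0.48720550
d2 = d1 - sigma * sqrt(T) = -0.54220550
exp(-rT) = 0.99426650; exp(-qT) = 0.99551011
C = S_0 * exp(-qT) * N(d1) - K * exp(-rT) * N(d2)
N(d1) = 0.31305636; N(d2) = 0.29383848
C = 1.0000 * 0.99551011 * 0.31305636 - 1.0300 * 0.99426650 * 0.29383848 = 0.0107


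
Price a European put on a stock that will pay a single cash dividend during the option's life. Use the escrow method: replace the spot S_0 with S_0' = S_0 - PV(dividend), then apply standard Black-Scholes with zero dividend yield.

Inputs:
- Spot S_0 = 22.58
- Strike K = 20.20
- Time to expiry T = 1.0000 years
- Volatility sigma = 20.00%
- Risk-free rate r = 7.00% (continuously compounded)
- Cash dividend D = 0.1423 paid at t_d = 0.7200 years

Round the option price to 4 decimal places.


Answer: Price = 0.4295

Derivation:
PV(D) = D * exp(-r * t_d) = 0.1423 * 0.95084901 = 0.13530581
S_0' = S_0 - PV(D) = 22.5800 - 0.13530581 = 22.44469419
d1 = (ln(S_0'/K) + (r + sigma^2/2)*T) / (sigma*sqrt(T)) = 0.97685821
d2 = d1 - sigma*sqrt(T) = 0.77685821
exp(-rT) = 0.93239382
N(-d1) = 0.16431968; N(-d2) = 0.21862121
P = K * exp(-rT) * N(-d2) - S_0' * N(-d1) = 20.2000 * 0.93239382 * 0.21862121 - 22.44469419 * 0.16431968 = 0.4295


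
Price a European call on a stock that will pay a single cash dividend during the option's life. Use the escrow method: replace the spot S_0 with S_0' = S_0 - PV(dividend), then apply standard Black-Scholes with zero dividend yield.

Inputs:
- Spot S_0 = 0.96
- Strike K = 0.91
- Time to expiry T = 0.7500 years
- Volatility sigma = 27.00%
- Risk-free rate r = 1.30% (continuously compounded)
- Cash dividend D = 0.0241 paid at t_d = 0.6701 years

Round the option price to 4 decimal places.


Answer: Price = 0.1041

Derivation:
PV(D) = D * exp(-r * t_d) = 0.0241 * 0.99132653 = 0.02389097
S_0' = S_0 - PV(D) = 0.9600 - 0.02389097 = 0.93610903
d1 = (ln(S_0'/K) + (r + sigma^2/2)*T) / (sigma*sqrt(T)) = 0.27958660
d2 = d1 - sigma*sqrt(T) = 0.04575974
exp(-rT) = 0.99029738
N(d1) = 0.61010265; N(d2) = 0.51824913
C = S_0' * N(d1) - K * exp(-rT) * N(d2) = 0.93610903 * 0.61010265 - 0.9100 * 0.99029738 * 0.51824913 = 0.1041


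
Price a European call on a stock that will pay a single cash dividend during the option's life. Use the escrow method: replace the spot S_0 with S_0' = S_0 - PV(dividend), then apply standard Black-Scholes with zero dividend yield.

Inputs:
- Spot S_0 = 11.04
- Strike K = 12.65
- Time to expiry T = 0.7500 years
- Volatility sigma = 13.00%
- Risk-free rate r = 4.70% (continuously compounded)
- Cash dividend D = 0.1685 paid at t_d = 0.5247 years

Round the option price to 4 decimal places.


Answer: Price = 0.1021

Derivation:
PV(D) = D * exp(-r * t_d) = 0.1685 * 0.97564070 = 0.16439546
S_0' = S_0 - PV(D) = 11.0400 - 0.16439546 = 10.87560454
d1 = (ln(S_0'/K) + (r + sigma^2/2)*T) / (sigma*sqrt(T)) = -0.97303550
d2 = d1 - sigma*sqrt(T) = -1.08561880
exp(-rT) = 0.96536405
N(d1) = 0.16526783; N(d2) = 0.13882384
C = S_0' * N(d1) - K * exp(-rT) * N(d2) = 10.87560454 * 0.16526783 - 12.6500 * 0.96536405 * 0.13882384 = 0.1021


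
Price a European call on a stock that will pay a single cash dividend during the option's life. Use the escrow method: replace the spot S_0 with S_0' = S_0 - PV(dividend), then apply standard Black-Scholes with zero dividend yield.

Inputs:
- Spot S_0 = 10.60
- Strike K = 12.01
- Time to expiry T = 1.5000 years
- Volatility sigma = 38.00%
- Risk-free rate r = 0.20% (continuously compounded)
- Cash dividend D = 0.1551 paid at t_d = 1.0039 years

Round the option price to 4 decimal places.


PV(D) = D * exp(-r * t_d) = 0.1551 * 0.99799421 = 0.15478890
S_0' = S_0 - PV(D) = 10.6000 - 0.15478890 = 10.44521110
d1 = (ln(S_0'/K) + (r + sigma^2/2)*T) / (sigma*sqrt(T)) = -0.06079898
d2 = d1 - sigma*sqrt(T) = -0.52620203
exp(-rT) = 0.99700450
N(d1) = 0.47575965; N(d2) = 0.29937392
C = S_0' * N(d1) - K * exp(-rT) * N(d2) = 10.44521110 * 0.47575965 - 12.0100 * 0.99700450 * 0.29937392 = 1.3847

Answer: Price = 1.3847


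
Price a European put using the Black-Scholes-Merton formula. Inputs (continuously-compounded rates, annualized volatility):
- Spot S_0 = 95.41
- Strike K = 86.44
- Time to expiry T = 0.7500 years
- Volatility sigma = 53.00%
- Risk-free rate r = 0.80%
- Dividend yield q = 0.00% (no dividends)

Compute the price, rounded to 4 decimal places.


Answer: Price = 12.1326

Derivation:
d1 = (ln(S/K) + (r - q + 0.5*sigma^2) * T) / (sigma * sqrt(T)) = 0.45767615
d2 = d1 - sigma * sqrt(T) = -0.00131731
exp(-rT) = 0.99401796; exp(-qT) = 1.00000000
P = K * exp(-rT) * N(-d2) - S_0 * exp(-qT) * N(-d1)
N(-d1) = 0.32359256; N(-d2) = 0.50052553
P = 86.4400 * 0.99401796 * 0.50052553 - 95.4100 * 1.00000000 * 0.32359256 = 12.1326


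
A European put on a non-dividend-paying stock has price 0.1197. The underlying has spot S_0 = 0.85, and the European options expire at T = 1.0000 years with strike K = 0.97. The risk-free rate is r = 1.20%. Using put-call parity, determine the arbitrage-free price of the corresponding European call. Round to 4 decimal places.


Put-call parity: C - P = S_0 * exp(-qT) - K * exp(-rT).
S_0 * exp(-qT) = 0.8500 * 1.00000000 = 0.85000000
K * exp(-rT) = 0.9700 * 0.98807171 = 0.95842956
C = P + S*exp(-qT) - K*exp(-rT)
C = 0.1197 + 0.85000000 - 0.95842956 = 0.0113

Answer: Call price = 0.0113


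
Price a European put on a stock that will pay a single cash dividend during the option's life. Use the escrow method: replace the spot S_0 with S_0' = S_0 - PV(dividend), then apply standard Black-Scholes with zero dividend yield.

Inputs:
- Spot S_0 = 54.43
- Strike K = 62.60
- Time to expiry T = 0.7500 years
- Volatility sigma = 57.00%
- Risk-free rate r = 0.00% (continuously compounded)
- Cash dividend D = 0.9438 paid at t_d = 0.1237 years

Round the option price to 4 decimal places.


Answer: Price = 16.4295

Derivation:
PV(D) = D * exp(-r * t_d) = 0.9438 * 1.00000000 = 0.94380000
S_0' = S_0 - PV(D) = 54.4300 - 0.94380000 = 53.48620000
d1 = (ln(S_0'/K) + (r + sigma^2/2)*T) / (sigma*sqrt(T)) = -0.07192387
d2 = d1 - sigma*sqrt(T) = -0.56555835
exp(-rT) = 1.00000000
N(-d1) = 0.52866875; N(-d2) = 0.71415298
P = K * exp(-rT) * N(-d2) - S_0' * N(-d1) = 62.6000 * 1.00000000 * 0.71415298 - 53.48620000 * 0.52866875 = 16.4295


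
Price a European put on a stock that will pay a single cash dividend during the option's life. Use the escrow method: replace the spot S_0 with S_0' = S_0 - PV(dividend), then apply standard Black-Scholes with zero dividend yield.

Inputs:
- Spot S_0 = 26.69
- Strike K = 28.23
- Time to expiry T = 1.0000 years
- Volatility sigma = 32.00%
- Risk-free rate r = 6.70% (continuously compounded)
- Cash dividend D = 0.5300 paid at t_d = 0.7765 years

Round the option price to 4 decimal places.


PV(D) = D * exp(-r * t_d) = 0.5300 * 0.94930466 = 0.50313147
S_0' = S_0 - PV(D) = 26.6900 - 0.50313147 = 26.18686853
d1 = (ln(S_0'/K) + (r + sigma^2/2)*T) / (sigma*sqrt(T)) = 0.13460263
d2 = d1 - sigma*sqrt(T) = -0.18539737
exp(-rT) = 0.93519520
N(-d1) = 0.44646303; N(-d2) = 0.57354131
P = K * exp(-rT) * N(-d2) - S_0' * N(-d1) = 28.2300 * 0.93519520 * 0.57354131 - 26.18686853 * 0.44646303 = 3.4503

Answer: Price = 3.4503


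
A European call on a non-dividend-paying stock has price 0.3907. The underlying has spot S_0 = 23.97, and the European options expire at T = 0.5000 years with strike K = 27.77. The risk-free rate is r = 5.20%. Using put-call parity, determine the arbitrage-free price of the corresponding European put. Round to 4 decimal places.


Put-call parity: C - P = S_0 * exp(-qT) - K * exp(-rT).
S_0 * exp(-qT) = 23.9700 * 1.00000000 = 23.97000000
K * exp(-rT) = 27.7700 * 0.97433509 = 27.05728544
P = C - S*exp(-qT) + K*exp(-rT)
P = 0.3907 - 23.97000000 + 27.05728544 = 3.4780

Answer: Put price = 3.4780


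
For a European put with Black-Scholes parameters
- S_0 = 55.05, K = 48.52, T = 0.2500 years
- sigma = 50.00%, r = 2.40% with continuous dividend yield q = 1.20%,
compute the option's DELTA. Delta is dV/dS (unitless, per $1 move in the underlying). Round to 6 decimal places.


d1 = 0.6420631164; d2 = 0.3920631164
phi(d1) = 0.3246326460; exp(-qT) = 0.9970044955; exp(-rT) = 0.9940179641
N(-d1) = 0.2604161015
Delta = -exp(-qT) * N(-d1) = -0.9970044955 * 0.2604161015 = -0.259636

Answer: Delta = -0.259636


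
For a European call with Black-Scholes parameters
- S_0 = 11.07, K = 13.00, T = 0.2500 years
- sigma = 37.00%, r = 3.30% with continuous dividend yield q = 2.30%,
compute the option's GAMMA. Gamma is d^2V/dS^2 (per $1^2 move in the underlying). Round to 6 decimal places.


d1 = -0.7626924905; d2 = -0.9476924905
phi(d1) = 0.2982603695; exp(-qT) = 0.9942664996; exp(-rT) = 0.9917839379
Gamma = exp(-qT) * phi(d1) / (S * sigma * sqrt(T)) = 0.9942664996 * 0.2982603695 / (11.0700 * 0.3700 * 0.5000000000) = 0.144803

Answer: Gamma = 0.144803


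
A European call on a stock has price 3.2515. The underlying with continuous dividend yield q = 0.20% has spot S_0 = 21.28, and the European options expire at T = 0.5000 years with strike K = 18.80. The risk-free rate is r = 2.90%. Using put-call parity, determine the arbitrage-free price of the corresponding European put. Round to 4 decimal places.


Put-call parity: C - P = S_0 * exp(-qT) - K * exp(-rT).
S_0 * exp(-qT) = 21.2800 * 0.99900050 = 21.25873064
K * exp(-rT) = 18.8000 * 0.98560462 = 18.52936683
P = C - S*exp(-qT) + K*exp(-rT)
P = 3.2515 - 21.25873064 + 18.52936683 = 0.5221

Answer: Put price = 0.5221


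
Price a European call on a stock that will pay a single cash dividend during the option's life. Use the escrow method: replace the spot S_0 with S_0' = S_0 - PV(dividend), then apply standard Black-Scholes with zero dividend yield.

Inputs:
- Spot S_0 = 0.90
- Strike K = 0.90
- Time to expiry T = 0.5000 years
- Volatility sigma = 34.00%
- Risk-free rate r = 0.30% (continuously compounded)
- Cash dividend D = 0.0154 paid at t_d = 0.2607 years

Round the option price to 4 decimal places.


Answer: Price = 0.0785

Derivation:
PV(D) = D * exp(-r * t_d) = 0.0154 * 0.99921821 = 0.01538796
S_0' = S_0 - PV(D) = 0.9000 - 0.01538796 = 0.88461204
d1 = (ln(S_0'/K) + (r + sigma^2/2)*T) / (sigma*sqrt(T)) = 0.05471514
d2 = d1 - sigma*sqrt(T) = -0.18570116
exp(-rT) = 0.99850112
N(d1) = 0.52181730; N(d2) = 0.42633956
C = S_0' * N(d1) - K * exp(-rT) * N(d2) = 0.88461204 * 0.52181730 - 0.9000 * 0.99850112 * 0.42633956 = 0.0785


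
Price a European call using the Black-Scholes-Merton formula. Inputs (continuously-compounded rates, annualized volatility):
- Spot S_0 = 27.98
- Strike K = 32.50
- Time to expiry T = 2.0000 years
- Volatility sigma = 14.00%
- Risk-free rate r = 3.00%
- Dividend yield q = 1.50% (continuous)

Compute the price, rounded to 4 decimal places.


d1 = (ln(S/K) + (r - q + 0.5*sigma^2) * T) / (sigma * sqrt(T)) = -0.50583449
d2 = d1 - sigma * sqrt(T) = -0.70382439
exp(-rT) = 0.94176453; exp(-qT) = 0.97044553
C = S_0 * exp(-qT) * N(d1) - K * exp(-rT) * N(d2)
N(d1) = 0.30648642; N(d2) = 0.24077107
C = 27.9800 * 0.97044553 * 0.30648642 - 32.5000 * 0.94176453 * 0.24077107 = 0.9527

Answer: Price = 0.9527


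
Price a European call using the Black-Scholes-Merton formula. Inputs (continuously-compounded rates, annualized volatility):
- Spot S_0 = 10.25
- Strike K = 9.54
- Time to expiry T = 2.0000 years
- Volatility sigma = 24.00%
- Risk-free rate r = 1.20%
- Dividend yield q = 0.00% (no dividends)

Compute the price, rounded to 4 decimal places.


Answer: Price = 1.8379

Derivation:
d1 = (ln(S/K) + (r - q + 0.5*sigma^2) * T) / (sigma * sqrt(T)) = 0.45191259
d2 = d1 - sigma * sqrt(T) = 0.11250134
exp(-rT) = 0.97628571; exp(-qT) = 1.00000000
C = S_0 * exp(-qT) * N(d1) - K * exp(-rT) * N(d2)
N(d1) = 0.67433402; N(d2) = 0.54478705
C = 10.2500 * 1.00000000 * 0.67433402 - 9.5400 * 0.97628571 * 0.54478705 = 1.8379


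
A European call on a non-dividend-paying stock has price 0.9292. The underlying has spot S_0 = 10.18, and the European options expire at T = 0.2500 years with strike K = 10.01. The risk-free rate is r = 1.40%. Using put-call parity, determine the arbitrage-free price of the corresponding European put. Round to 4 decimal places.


Answer: Put price = 0.7242

Derivation:
Put-call parity: C - P = S_0 * exp(-qT) - K * exp(-rT).
S_0 * exp(-qT) = 10.1800 * 1.00000000 = 10.18000000
K * exp(-rT) = 10.0100 * 0.99650612 = 9.97502624
P = C - S*exp(-qT) + K*exp(-rT)
P = 0.9292 - 10.18000000 + 9.97502624 = 0.7242


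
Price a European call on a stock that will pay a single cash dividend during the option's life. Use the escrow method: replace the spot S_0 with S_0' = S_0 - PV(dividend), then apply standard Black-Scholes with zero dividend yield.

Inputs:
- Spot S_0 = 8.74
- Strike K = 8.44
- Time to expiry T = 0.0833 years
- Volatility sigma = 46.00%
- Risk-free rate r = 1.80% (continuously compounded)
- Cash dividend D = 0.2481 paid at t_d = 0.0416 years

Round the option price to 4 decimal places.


Answer: Price = 0.4808

Derivation:
PV(D) = D * exp(-r * t_d) = 0.2481 * 0.99925148 = 0.24791429
S_0' = S_0 - PV(D) = 8.7400 - 0.24791429 = 8.49208571
d1 = (ln(S_0'/K) + (r + sigma^2/2)*T) / (sigma*sqrt(T)) = 0.12401606
d2 = d1 - sigma*sqrt(T) = -0.00874794
exp(-rT) = 0.99850172
N(d1) = 0.54934872; N(d2) = 0.49651012
C = S_0' * N(d1) - K * exp(-rT) * N(d2) = 8.49208571 * 0.54934872 - 8.4400 * 0.99850172 * 0.49651012 = 0.4808


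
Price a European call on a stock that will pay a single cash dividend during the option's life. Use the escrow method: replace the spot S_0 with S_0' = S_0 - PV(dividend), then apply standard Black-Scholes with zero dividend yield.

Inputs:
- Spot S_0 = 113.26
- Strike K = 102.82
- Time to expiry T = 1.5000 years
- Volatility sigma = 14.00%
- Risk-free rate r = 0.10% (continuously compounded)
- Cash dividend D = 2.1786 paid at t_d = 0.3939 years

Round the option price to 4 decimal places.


Answer: Price = 12.2652

Derivation:
PV(D) = D * exp(-r * t_d) = 2.1786 * 0.99960618 = 2.17774202
S_0' = S_0 - PV(D) = 113.2600 - 2.17774202 = 111.08225798
d1 = (ln(S_0'/K) + (r + sigma^2/2)*T) / (sigma*sqrt(T)) = 0.54525119
d2 = d1 - sigma*sqrt(T) = 0.37378690
exp(-rT) = 0.99850112
N(d1) = 0.70720961; N(d2) = 0.64571857
C = S_0' * N(d1) - K * exp(-rT) * N(d2) = 111.08225798 * 0.70720961 - 102.8200 * 0.99850112 * 0.64571857 = 12.2652


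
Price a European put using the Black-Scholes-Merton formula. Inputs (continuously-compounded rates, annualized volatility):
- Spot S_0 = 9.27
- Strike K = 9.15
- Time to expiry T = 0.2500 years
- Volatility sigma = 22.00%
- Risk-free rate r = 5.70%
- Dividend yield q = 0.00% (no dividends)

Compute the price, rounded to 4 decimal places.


Answer: Price = 0.2887

Derivation:
d1 = (ln(S/K) + (r - q + 0.5*sigma^2) * T) / (sigma * sqrt(T)) = 0.30299546
d2 = d1 - sigma * sqrt(T) = 0.19299546
exp(-rT) = 0.98585105; exp(-qT) = 1.00000000
P = K * exp(-rT) * N(-d2) - S_0 * exp(-qT) * N(-d1)
N(-d1) = 0.38094666; N(-d2) = 0.42348126
P = 9.1500 * 0.98585105 * 0.42348126 - 9.2700 * 1.00000000 * 0.38094666 = 0.2887


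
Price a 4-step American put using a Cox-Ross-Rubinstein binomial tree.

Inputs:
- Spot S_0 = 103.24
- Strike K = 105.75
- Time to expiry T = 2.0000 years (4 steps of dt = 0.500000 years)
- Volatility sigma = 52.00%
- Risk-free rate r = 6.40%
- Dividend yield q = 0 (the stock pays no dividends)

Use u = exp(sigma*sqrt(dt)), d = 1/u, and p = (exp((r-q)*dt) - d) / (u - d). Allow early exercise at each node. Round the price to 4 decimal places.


dt = T/N = 0.500000
u = exp(sigma*sqrt(dt)) = 1.444402; d = 1/u = 0.692328
p = (exp((r-q)*dt) - d) / (u - d) = 0.452335
Discount per step: exp(-r*dt) = 0.968507
Stock lattice S(k, i) with i counting down-moves:
  k=0: S(0,0) = 103.2400
  k=1: S(1,0) = 149.1201; S(1,1) = 71.4759
  k=2: S(2,0) = 215.3894; S(2,1) = 103.2400; S(2,2) = 49.4848
  k=3: S(3,0) = 311.1089; S(3,1) = 149.1201; S(3,2) = 71.4759; S(3,3) = 34.2597
  k=4: S(4,0) = 449.3664; S(4,1) = 215.3894; S(4,2) = 103.2400; S(4,3) = 49.4848; S(4,4) = 23.7189
Terminal payoffs V(N, i) = max(K - S_T, 0):
  V(4,0) = 0.000000; V(4,1) = 0.000000; V(4,2) = 2.510000; V(4,3) = 56.265211; V(4,4) = 82.031051
Backward induction: V(k, i) = exp(-r*dt) * [p * V(k+1, i) + (1-p) * V(k+1, i+1)]; then take max(V_cont, immediate exercise) for American.
  V(3,0) = exp(-r*dt) * [p*0.000000 + (1-p)*0.000000] = 0.000000; exercise = 0.000000; V(3,0) = max -> 0.000000
  V(3,1) = exp(-r*dt) * [p*0.000000 + (1-p)*2.510000] = 1.331347; exercise = 0.000000; V(3,1) = max -> 1.331347
  V(3,2) = exp(-r*dt) * [p*2.510000 + (1-p)*56.265211] = 30.943634; exercise = 34.274063; V(3,2) = max -> 34.274063
  V(3,3) = exp(-r*dt) * [p*56.265211 + (1-p)*82.031051] = 68.159869; exercise = 71.490298; V(3,3) = max -> 71.490298
  V(2,0) = exp(-r*dt) * [p*0.000000 + (1-p)*1.331347] = 0.706169; exercise = 0.000000; V(2,0) = max -> 0.706169
  V(2,1) = exp(-r*dt) * [p*1.331347 + (1-p)*34.274063] = 18.762798; exercise = 2.510000; V(2,1) = max -> 18.762798
  V(2,2) = exp(-r*dt) * [p*34.274063 + (1-p)*71.490298] = 52.934782; exercise = 56.265211; V(2,2) = max -> 56.265211
  V(1,0) = exp(-r*dt) * [p*0.706169 + (1-p)*18.762798] = 10.261474; exercise = 0.000000; V(1,0) = max -> 10.261474
  V(1,1) = exp(-r*dt) * [p*18.762798 + (1-p)*56.265211] = 38.063814; exercise = 34.274063; V(1,1) = max -> 38.063814
  V(0,0) = exp(-r*dt) * [p*10.261474 + (1-p)*38.063814] = 24.685141; exercise = 2.510000; V(0,0) = max -> 24.685141

Answer: Price = V(0,0) = 24.6851


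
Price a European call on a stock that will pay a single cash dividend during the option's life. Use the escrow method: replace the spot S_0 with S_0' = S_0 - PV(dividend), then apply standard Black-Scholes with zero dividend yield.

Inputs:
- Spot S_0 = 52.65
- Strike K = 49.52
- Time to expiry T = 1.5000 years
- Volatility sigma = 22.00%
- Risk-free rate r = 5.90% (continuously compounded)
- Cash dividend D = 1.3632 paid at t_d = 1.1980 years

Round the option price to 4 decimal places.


Answer: Price = 8.7557

Derivation:
PV(D) = D * exp(-r * t_d) = 1.3632 * 0.93175814 = 1.27017270
S_0' = S_0 - PV(D) = 52.6500 - 1.27017270 = 51.37982730
d1 = (ln(S_0'/K) + (r + sigma^2/2)*T) / (sigma*sqrt(T)) = 0.60000994
d2 = d1 - sigma*sqrt(T) = 0.33056607
exp(-rT) = 0.91530311
N(d1) = 0.72575020; N(d2) = 0.62951386
C = S_0' * N(d1) - K * exp(-rT) * N(d2) = 51.37982730 * 0.72575020 - 49.5200 * 0.91530311 * 0.62951386 = 8.7557


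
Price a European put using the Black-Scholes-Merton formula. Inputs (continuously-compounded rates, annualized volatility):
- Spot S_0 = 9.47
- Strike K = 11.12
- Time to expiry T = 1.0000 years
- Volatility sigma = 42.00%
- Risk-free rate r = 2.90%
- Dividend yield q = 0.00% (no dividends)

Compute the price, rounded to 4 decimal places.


Answer: Price = 2.4328

Derivation:
d1 = (ln(S/K) + (r - q + 0.5*sigma^2) * T) / (sigma * sqrt(T)) = -0.10337234
d2 = d1 - sigma * sqrt(T) = -0.52337234
exp(-rT) = 0.97141646; exp(-qT) = 1.00000000
P = K * exp(-rT) * N(-d2) - S_0 * exp(-qT) * N(-d1)
N(-d1) = 0.54116627; N(-d2) = 0.69964241
P = 11.1200 * 0.97141646 * 0.69964241 - 9.4700 * 1.00000000 * 0.54116627 = 2.4328


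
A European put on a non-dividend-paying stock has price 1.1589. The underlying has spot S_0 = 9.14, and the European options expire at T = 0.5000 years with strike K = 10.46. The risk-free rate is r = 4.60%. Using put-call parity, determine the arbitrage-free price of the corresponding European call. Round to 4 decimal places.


Put-call parity: C - P = S_0 * exp(-qT) - K * exp(-rT).
S_0 * exp(-qT) = 9.1400 * 1.00000000 = 9.14000000
K * exp(-rT) = 10.4600 * 0.97726248 = 10.22216558
C = P + S*exp(-qT) - K*exp(-rT)
C = 1.1589 + 9.14000000 - 10.22216558 = 0.0767

Answer: Call price = 0.0767


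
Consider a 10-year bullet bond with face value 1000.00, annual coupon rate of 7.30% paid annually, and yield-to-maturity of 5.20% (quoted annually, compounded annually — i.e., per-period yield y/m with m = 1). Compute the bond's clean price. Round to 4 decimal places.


Answer: Price = 1160.5930

Derivation:
Coupon per period c = face * coupon_rate / m = 73.000000
Periods per year m = 1; per-period yield y/m = 0.052000
Number of cashflows N = 10
Cashflows (t years, CF_t, discount factor 1/(1+y/m)^(m*t), PV):
  t = 1.0000: CF_t = 73.000000, DF = 0.950570, PV = 69.391635
  t = 2.0000: CF_t = 73.000000, DF = 0.903584, PV = 65.961630
  t = 3.0000: CF_t = 73.000000, DF = 0.858920, PV = 62.701169
  t = 4.0000: CF_t = 73.000000, DF = 0.816464, PV = 59.601872
  t = 5.0000: CF_t = 73.000000, DF = 0.776106, PV = 56.655772
  t = 6.0000: CF_t = 73.000000, DF = 0.737744, PV = 53.855296
  t = 7.0000: CF_t = 73.000000, DF = 0.701277, PV = 51.193248
  t = 8.0000: CF_t = 73.000000, DF = 0.666613, PV = 48.662783
  t = 9.0000: CF_t = 73.000000, DF = 0.633663, PV = 46.257398
  t = 10.0000: CF_t = 1073.000000, DF = 0.602341, PV = 646.312155
Price P = sum_t PV_t = 1160.592959


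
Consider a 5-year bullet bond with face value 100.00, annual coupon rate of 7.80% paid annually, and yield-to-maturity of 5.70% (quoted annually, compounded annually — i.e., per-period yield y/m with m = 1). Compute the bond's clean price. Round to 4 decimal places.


Coupon per period c = face * coupon_rate / m = 7.800000
Periods per year m = 1; per-period yield y/m = 0.057000
Number of cashflows N = 5
Cashflows (t years, CF_t, discount factor 1/(1+y/m)^(m*t), PV):
  t = 1.0000: CF_t = 7.800000, DF = 0.946074, PV = 7.379376
  t = 2.0000: CF_t = 7.800000, DF = 0.895056, PV = 6.981434
  t = 3.0000: CF_t = 7.800000, DF = 0.846789, PV = 6.604952
  t = 4.0000: CF_t = 7.800000, DF = 0.801125, PV = 6.248772
  t = 5.0000: CF_t = 107.800000, DF = 0.757923, PV = 81.704095
Price P = sum_t PV_t = 108.918628

Answer: Price = 108.9186


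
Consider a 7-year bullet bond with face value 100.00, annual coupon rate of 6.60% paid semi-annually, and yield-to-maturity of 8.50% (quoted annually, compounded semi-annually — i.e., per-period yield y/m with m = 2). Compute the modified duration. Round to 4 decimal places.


Coupon per period c = face * coupon_rate / m = 3.300000
Periods per year m = 2; per-period yield y/m = 0.042500
Number of cashflows N = 14
Cashflows (t years, CF_t, discount factor 1/(1+y/m)^(m*t), PV):
  t = 0.5000: CF_t = 3.300000, DF = 0.959233, PV = 3.165468
  t = 1.0000: CF_t = 3.300000, DF = 0.920127, PV = 3.036420
  t = 1.5000: CF_t = 3.300000, DF = 0.882616, PV = 2.912633
  t = 2.0000: CF_t = 3.300000, DF = 0.846634, PV = 2.793892
  t = 2.5000: CF_t = 3.300000, DF = 0.812119, PV = 2.679993
  t = 3.0000: CF_t = 3.300000, DF = 0.779011, PV = 2.570736
  t = 3.5000: CF_t = 3.300000, DF = 0.747253, PV = 2.465934
  t = 4.0000: CF_t = 3.300000, DF = 0.716789, PV = 2.365405
  t = 4.5000: CF_t = 3.300000, DF = 0.687568, PV = 2.268973
  t = 5.0000: CF_t = 3.300000, DF = 0.659537, PV = 2.176473
  t = 5.5000: CF_t = 3.300000, DF = 0.632650, PV = 2.087744
  t = 6.0000: CF_t = 3.300000, DF = 0.606858, PV = 2.002632
  t = 6.5000: CF_t = 3.300000, DF = 0.582118, PV = 1.920990
  t = 7.0000: CF_t = 103.300000, DF = 0.558387, PV = 57.681352
Price P = sum_t PV_t = 90.128645
First compute Macaulay numerator sum_t t * PV_t:
  t * PV_t at t = 0.5000: 1.582734
  t * PV_t at t = 1.0000: 3.036420
  t * PV_t at t = 1.5000: 4.368949
  t * PV_t at t = 2.0000: 5.587785
  t * PV_t at t = 2.5000: 6.699982
  t * PV_t at t = 3.0000: 7.712209
  t * PV_t at t = 3.5000: 8.630770
  t * PV_t at t = 4.0000: 9.461618
  t * PV_t at t = 4.5000: 10.210379
  t * PV_t at t = 5.0000: 10.882365
  t * PV_t at t = 5.5000: 11.482592
  t * PV_t at t = 6.0000: 12.015793
  t * PV_t at t = 6.5000: 12.486435
  t * PV_t at t = 7.0000: 403.769463
Macaulay duration D = 507.927495 / 90.128645 = 5.635583
Modified duration = D / (1 + y/m) = 5.635583 / (1 + 0.042500) = 5.405835

Answer: Modified duration = 5.4058


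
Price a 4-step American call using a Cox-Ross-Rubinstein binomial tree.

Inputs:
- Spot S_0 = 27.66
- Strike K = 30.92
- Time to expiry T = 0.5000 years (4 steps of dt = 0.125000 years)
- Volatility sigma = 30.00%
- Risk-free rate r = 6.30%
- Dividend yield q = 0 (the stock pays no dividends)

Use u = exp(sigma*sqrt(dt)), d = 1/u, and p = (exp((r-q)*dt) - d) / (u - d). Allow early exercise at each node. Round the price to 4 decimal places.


dt = T/N = 0.125000
u = exp(sigma*sqrt(dt)) = 1.111895; d = 1/u = 0.899365
p = (exp((r-q)*dt) - d) / (u - d) = 0.510708
Discount per step: exp(-r*dt) = 0.992156
Stock lattice S(k, i) with i counting down-moves:
  k=0: S(0,0) = 27.6600
  k=1: S(1,0) = 30.7550; S(1,1) = 24.8764
  k=2: S(2,0) = 34.1964; S(2,1) = 27.6600; S(2,2) = 22.3730
  k=3: S(3,0) = 38.0228; S(3,1) = 30.7550; S(3,2) = 24.8764; S(3,3) = 20.1215
  k=4: S(4,0) = 42.2773; S(4,1) = 34.1964; S(4,2) = 27.6600; S(4,3) = 22.3730; S(4,4) = 18.0966
Terminal payoffs V(N, i) = max(S_T - K, 0):
  V(4,0) = 11.357346; V(4,1) = 3.276365; V(4,2) = 0.000000; V(4,3) = 0.000000; V(4,4) = 0.000000
Backward induction: V(k, i) = exp(-r*dt) * [p * V(k+1, i) + (1-p) * V(k+1, i+1)]; then take max(V_cont, immediate exercise) for American.
  V(3,0) = exp(-r*dt) * [p*11.357346 + (1-p)*3.276365] = 7.345316; exercise = 7.102777; V(3,0) = max -> 7.345316
  V(3,1) = exp(-r*dt) * [p*3.276365 + (1-p)*0.000000] = 1.660141; exercise = 0.000000; V(3,1) = max -> 1.660141
  V(3,2) = exp(-r*dt) * [p*0.000000 + (1-p)*0.000000] = 0.000000; exercise = 0.000000; V(3,2) = max -> 0.000000
  V(3,3) = exp(-r*dt) * [p*0.000000 + (1-p)*0.000000] = 0.000000; exercise = 0.000000; V(3,3) = max -> 0.000000
  V(2,0) = exp(-r*dt) * [p*7.345316 + (1-p)*1.660141] = 4.527809; exercise = 3.276365; V(2,0) = max -> 4.527809
  V(2,1) = exp(-r*dt) * [p*1.660141 + (1-p)*0.000000] = 0.841197; exercise = 0.000000; V(2,1) = max -> 0.841197
  V(2,2) = exp(-r*dt) * [p*0.000000 + (1-p)*0.000000] = 0.000000; exercise = 0.000000; V(2,2) = max -> 0.000000
  V(1,0) = exp(-r*dt) * [p*4.527809 + (1-p)*0.841197] = 2.702613; exercise = 0.000000; V(1,0) = max -> 2.702613
  V(1,1) = exp(-r*dt) * [p*0.841197 + (1-p)*0.000000] = 0.426236; exercise = 0.000000; V(1,1) = max -> 0.426236
  V(0,0) = exp(-r*dt) * [p*2.702613 + (1-p)*0.426236] = 1.576338; exercise = 0.000000; V(0,0) = max -> 1.576338

Answer: Price = V(0,0) = 1.5763


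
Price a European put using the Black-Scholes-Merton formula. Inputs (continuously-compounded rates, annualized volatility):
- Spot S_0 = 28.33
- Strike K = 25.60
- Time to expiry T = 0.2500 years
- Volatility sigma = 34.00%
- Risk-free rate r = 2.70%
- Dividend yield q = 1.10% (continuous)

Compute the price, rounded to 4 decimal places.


Answer: Price = 0.7429

Derivation:
d1 = (ln(S/K) + (r - q + 0.5*sigma^2) * T) / (sigma * sqrt(T)) = 0.70458213
d2 = d1 - sigma * sqrt(T) = 0.53458213
exp(-rT) = 0.99327273; exp(-qT) = 0.99725378
P = K * exp(-rT) * N(-d2) - S_0 * exp(-qT) * N(-d1)
N(-d1) = 0.24053516; N(-d2) = 0.29646942
P = 25.6000 * 0.99327273 * 0.29646942 - 28.3300 * 0.99725378 * 0.24053516 = 0.7429


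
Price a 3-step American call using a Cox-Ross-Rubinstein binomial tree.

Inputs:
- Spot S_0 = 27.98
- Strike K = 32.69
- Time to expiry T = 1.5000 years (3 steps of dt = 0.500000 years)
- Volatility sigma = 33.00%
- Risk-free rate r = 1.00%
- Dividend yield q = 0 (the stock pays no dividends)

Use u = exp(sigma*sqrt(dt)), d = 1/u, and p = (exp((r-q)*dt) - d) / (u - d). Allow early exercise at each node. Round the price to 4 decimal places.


dt = T/N = 0.500000
u = exp(sigma*sqrt(dt)) = 1.262817; d = 1/u = 0.791880
p = (exp((r-q)*dt) - d) / (u - d) = 0.452571
Discount per step: exp(-r*dt) = 0.995012
Stock lattice S(k, i) with i counting down-moves:
  k=0: S(0,0) = 27.9800
  k=1: S(1,0) = 35.3336; S(1,1) = 22.1568
  k=2: S(2,0) = 44.6199; S(2,1) = 27.9800; S(2,2) = 17.5455
  k=3: S(3,0) = 56.3468; S(3,1) = 35.3336; S(3,2) = 22.1568; S(3,3) = 13.8940
Terminal payoffs V(N, i) = max(S_T - K, 0):
  V(3,0) = 23.656813; V(3,1) = 2.643630; V(3,2) = 0.000000; V(3,3) = 0.000000
Backward induction: V(k, i) = exp(-r*dt) * [p * V(k+1, i) + (1-p) * V(k+1, i+1)]; then take max(V_cont, immediate exercise) for American.
  V(2,0) = exp(-r*dt) * [p*23.656813 + (1-p)*2.643630] = 12.092964; exercise = 11.929922; V(2,0) = max -> 12.092964
  V(2,1) = exp(-r*dt) * [p*2.643630 + (1-p)*0.000000] = 1.190462; exercise = 0.000000; V(2,1) = max -> 1.190462
  V(2,2) = exp(-r*dt) * [p*0.000000 + (1-p)*0.000000] = 0.000000; exercise = 0.000000; V(2,2) = max -> 0.000000
  V(1,0) = exp(-r*dt) * [p*12.092964 + (1-p)*1.190462] = 6.094068; exercise = 2.643630; V(1,0) = max -> 6.094068
  V(1,1) = exp(-r*dt) * [p*1.190462 + (1-p)*0.000000] = 0.536081; exercise = 0.000000; V(1,1) = max -> 0.536081
  V(0,0) = exp(-r*dt) * [p*6.094068 + (1-p)*0.536081] = 3.036244; exercise = 0.000000; V(0,0) = max -> 3.036244

Answer: Price = V(0,0) = 3.0362


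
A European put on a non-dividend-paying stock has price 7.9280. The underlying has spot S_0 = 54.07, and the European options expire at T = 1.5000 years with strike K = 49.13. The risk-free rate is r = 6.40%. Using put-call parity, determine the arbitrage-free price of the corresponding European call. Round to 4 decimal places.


Answer: Call price = 17.3652

Derivation:
Put-call parity: C - P = S_0 * exp(-qT) - K * exp(-rT).
S_0 * exp(-qT) = 54.0700 * 1.00000000 = 54.07000000
K * exp(-rT) = 49.1300 * 0.90846402 = 44.63283711
C = P + S*exp(-qT) - K*exp(-rT)
C = 7.9280 + 54.07000000 - 44.63283711 = 17.3652


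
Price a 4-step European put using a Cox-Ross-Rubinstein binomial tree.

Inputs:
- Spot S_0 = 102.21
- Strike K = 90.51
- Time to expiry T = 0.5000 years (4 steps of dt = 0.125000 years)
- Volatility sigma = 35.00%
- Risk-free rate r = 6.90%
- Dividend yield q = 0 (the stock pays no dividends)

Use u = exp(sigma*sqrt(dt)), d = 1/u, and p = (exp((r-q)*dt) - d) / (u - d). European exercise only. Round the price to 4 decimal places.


Answer: Price = V(0,0) = 4.1937

Derivation:
dt = T/N = 0.125000
u = exp(sigma*sqrt(dt)) = 1.131726; d = 1/u = 0.883606
p = (exp((r-q)*dt) - d) / (u - d) = 0.504015
Discount per step: exp(-r*dt) = 0.991412
Stock lattice S(k, i) with i counting down-moves:
  k=0: S(0,0) = 102.2100
  k=1: S(1,0) = 115.6737; S(1,1) = 90.3134
  k=2: S(2,0) = 130.9109; S(2,1) = 102.2100; S(2,2) = 79.8015
  k=3: S(3,0) = 148.1552; S(3,1) = 115.6737; S(3,2) = 90.3134; S(3,3) = 70.5131
  k=4: S(4,0) = 167.6711; S(4,1) = 130.9109; S(4,2) = 102.2100; S(4,3) = 79.8015; S(4,4) = 62.3058
Terminal payoffs V(N, i) = max(K - S_T, 0):
  V(4,0) = 0.000000; V(4,1) = 0.000000; V(4,2) = 0.000000; V(4,3) = 10.708512; V(4,4) = 28.204184
Backward induction: V(k, i) = exp(-r*dt) * [p * V(k+1, i) + (1-p) * V(k+1, i+1)].
  V(3,0) = exp(-r*dt) * [p*0.000000 + (1-p)*0.000000] = 0.000000
  V(3,1) = exp(-r*dt) * [p*0.000000 + (1-p)*0.000000] = 0.000000
  V(3,2) = exp(-r*dt) * [p*0.000000 + (1-p)*10.708512] = 5.265645
  V(3,3) = exp(-r*dt) * [p*10.708512 + (1-p)*28.204184] = 19.219612
  V(2,0) = exp(-r*dt) * [p*0.000000 + (1-p)*0.000000] = 0.000000
  V(2,1) = exp(-r*dt) * [p*0.000000 + (1-p)*5.265645] = 2.589251
  V(2,2) = exp(-r*dt) * [p*5.265645 + (1-p)*19.219612] = 12.081942
  V(1,0) = exp(-r*dt) * [p*0.000000 + (1-p)*2.589251] = 1.273200
  V(1,1) = exp(-r*dt) * [p*2.589251 + (1-p)*12.081942] = 7.234810
  V(0,0) = exp(-r*dt) * [p*1.273200 + (1-p)*7.234810] = 4.193740


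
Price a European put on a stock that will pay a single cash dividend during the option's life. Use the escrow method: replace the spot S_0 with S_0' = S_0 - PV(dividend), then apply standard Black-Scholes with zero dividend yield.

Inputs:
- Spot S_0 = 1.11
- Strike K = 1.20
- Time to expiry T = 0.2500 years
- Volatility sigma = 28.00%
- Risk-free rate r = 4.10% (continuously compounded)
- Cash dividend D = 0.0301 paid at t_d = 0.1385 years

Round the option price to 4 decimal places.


Answer: Price = 0.1311

Derivation:
PV(D) = D * exp(-r * t_d) = 0.0301 * 0.99433759 = 0.02992956
S_0' = S_0 - PV(D) = 1.1100 - 0.02992956 = 1.08007044
d1 = (ln(S_0'/K) + (r + sigma^2/2)*T) / (sigma*sqrt(T)) = -0.60889498
d2 = d1 - sigma*sqrt(T) = -0.74889498
exp(-rT) = 0.98980235
N(-d1) = 0.72870297; N(-d2) = 0.77303975
P = K * exp(-rT) * N(-d2) - S_0' * N(-d1) = 1.2000 * 0.98980235 * 0.77303975 - 1.08007044 * 0.72870297 = 0.1311


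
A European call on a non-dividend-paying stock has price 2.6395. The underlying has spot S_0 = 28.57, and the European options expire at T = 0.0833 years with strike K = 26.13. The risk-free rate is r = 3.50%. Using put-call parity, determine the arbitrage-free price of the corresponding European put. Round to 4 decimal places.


Answer: Put price = 0.1234

Derivation:
Put-call parity: C - P = S_0 * exp(-qT) - K * exp(-rT).
S_0 * exp(-qT) = 28.5700 * 1.00000000 = 28.57000000
K * exp(-rT) = 26.1300 * 0.99708875 = 26.05392893
P = C - S*exp(-qT) + K*exp(-rT)
P = 2.6395 - 28.57000000 + 26.05392893 = 0.1234


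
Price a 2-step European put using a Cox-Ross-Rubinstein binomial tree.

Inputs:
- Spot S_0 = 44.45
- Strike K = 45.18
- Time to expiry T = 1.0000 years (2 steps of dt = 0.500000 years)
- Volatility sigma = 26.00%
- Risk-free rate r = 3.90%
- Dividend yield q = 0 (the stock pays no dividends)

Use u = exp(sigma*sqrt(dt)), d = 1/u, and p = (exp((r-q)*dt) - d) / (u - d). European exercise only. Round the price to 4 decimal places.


dt = T/N = 0.500000
u = exp(sigma*sqrt(dt)) = 1.201833; d = 1/u = 0.832062
p = (exp((r-q)*dt) - d) / (u - d) = 0.507420
Discount per step: exp(-r*dt) = 0.980689
Stock lattice S(k, i) with i counting down-moves:
  k=0: S(0,0) = 44.4500
  k=1: S(1,0) = 53.4215; S(1,1) = 36.9852
  k=2: S(2,0) = 64.2037; S(2,1) = 44.4500; S(2,2) = 30.7740
Terminal payoffs V(N, i) = max(K - S_T, 0):
  V(2,0) = 0.000000; V(2,1) = 0.730000; V(2,2) = 14.406023
Backward induction: V(k, i) = exp(-r*dt) * [p * V(k+1, i) + (1-p) * V(k+1, i+1)].
  V(1,0) = exp(-r*dt) * [p*0.000000 + (1-p)*0.730000] = 0.352639
  V(1,1) = exp(-r*dt) * [p*0.730000 + (1-p)*14.406023] = 7.322348
  V(0,0) = exp(-r*dt) * [p*0.352639 + (1-p)*7.322348] = 3.712670

Answer: Price = V(0,0) = 3.7127


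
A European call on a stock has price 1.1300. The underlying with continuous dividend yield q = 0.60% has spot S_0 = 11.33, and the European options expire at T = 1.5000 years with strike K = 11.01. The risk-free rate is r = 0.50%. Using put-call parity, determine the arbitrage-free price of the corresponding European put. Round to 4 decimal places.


Answer: Put price = 0.8292

Derivation:
Put-call parity: C - P = S_0 * exp(-qT) - K * exp(-rT).
S_0 * exp(-qT) = 11.3300 * 0.99104038 = 11.22848749
K * exp(-rT) = 11.0100 * 0.99252805 = 10.92773388
P = C - S*exp(-qT) + K*exp(-rT)
P = 1.1300 - 11.22848749 + 10.92773388 = 0.8292


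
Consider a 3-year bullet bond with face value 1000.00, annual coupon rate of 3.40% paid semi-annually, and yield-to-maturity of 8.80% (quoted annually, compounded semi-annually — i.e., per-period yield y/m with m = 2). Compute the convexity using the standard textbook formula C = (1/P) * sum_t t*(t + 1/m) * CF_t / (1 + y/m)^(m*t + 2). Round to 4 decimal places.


Coupon per period c = face * coupon_rate / m = 17.000000
Periods per year m = 2; per-period yield y/m = 0.044000
Number of cashflows N = 6
Cashflows (t years, CF_t, discount factor 1/(1+y/m)^(m*t), PV):
  t = 0.5000: CF_t = 17.000000, DF = 0.957854, PV = 16.283525
  t = 1.0000: CF_t = 17.000000, DF = 0.917485, PV = 15.597246
  t = 1.5000: CF_t = 17.000000, DF = 0.878817, PV = 14.939891
  t = 2.0000: CF_t = 17.000000, DF = 0.841779, PV = 14.310240
  t = 2.5000: CF_t = 17.000000, DF = 0.806302, PV = 13.707127
  t = 3.0000: CF_t = 1017.000000, DF = 0.772320, PV = 785.448945
Price P = sum_t PV_t = 860.286974
Convexity numerator sum_t t*(t + 1/m) * CF_t / (1+y/m)^(m*t + 2):
  t = 0.5000: term = 7.469945
  t = 1.0000: term = 21.465360
  t = 1.5000: term = 41.121380
  t = 2.0000: term = 65.647159
  t = 2.5000: term = 94.320630
  t = 3.0000: term = 7566.695592
Convexity = (1/P) * sum = 7796.720067 / 860.286974 = 9.062929

Answer: Convexity = 9.0629
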